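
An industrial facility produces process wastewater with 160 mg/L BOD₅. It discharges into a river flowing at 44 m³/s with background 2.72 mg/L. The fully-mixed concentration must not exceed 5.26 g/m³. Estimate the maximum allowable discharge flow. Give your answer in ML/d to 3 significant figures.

Mass balance at complete mixing: C_std·(Q_w + Q_r) = Q_w·C_e + Q_r·C_b.
Rearranging, Q_w = Q_r·(C_std − C_b)/(C_e − C_std) = 44·(5.26 − 2.72) / (160 − 5.26) = 0.7222 m³/s.
= 62.4 ML/d.

62.4 ML/d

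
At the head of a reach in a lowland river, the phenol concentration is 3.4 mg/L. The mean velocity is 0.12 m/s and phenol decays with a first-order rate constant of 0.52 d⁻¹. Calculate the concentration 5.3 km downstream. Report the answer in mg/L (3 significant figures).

Travel time t = 5.3 km / 0.12 m/s = 5300/0.12 = 4.417e+04 s = 0.5112 d.
First-order decay: C = 3.4·exp(−0.52·0.5112) = 3.4·0.7666 = 2.606 mg/L.

2.61 mg/L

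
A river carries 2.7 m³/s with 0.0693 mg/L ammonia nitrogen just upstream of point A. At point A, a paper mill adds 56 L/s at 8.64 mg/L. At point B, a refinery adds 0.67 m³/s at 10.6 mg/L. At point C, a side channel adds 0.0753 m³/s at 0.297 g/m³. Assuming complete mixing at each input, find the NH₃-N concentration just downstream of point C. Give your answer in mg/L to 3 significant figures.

56 L/s = 0.056 m³/s.
After input A: C = (2.7·0.0693 + 0.056·8.64) / 2.756 = 0.2435 mg/L.
After input B: C = (2.756·0.2435 + 0.67·10.6) / 3.426 = 2.269 mg/L.
After input C: C = (3.426·2.269 + 0.0753·0.297) / 3.501 = 2.226 mg/L.

2.23 mg/L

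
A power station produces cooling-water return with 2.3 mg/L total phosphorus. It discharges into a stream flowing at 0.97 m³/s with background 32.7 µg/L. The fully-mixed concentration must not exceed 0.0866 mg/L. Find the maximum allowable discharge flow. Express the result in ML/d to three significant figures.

2.04 ML/d

32.7 µg/L = 0.0327 mg/L.
Mass balance at complete mixing: C_std·(Q_w + Q_r) = Q_w·C_e + Q_r·C_b.
Rearranging, Q_w = Q_r·(C_std − C_b)/(C_e − C_std) = 0.97·(0.0866 − 0.0327) / (2.3 − 0.0866) = 0.02362 m³/s.
= 2.041 ML/d.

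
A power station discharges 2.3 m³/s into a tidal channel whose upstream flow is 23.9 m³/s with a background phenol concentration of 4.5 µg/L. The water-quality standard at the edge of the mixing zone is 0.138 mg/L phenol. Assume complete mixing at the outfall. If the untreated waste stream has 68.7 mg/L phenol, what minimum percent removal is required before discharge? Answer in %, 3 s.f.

4.5 µg/L = 0.0045 mg/L.
Mass balance: 0.138·26.2 = 2.3·Cₑ + 23.9·0.0045.
Cₑ = (3.616 − 0.1076) / 2.3 = 1.525 mg/L.
Required removal = 1 − 1.525/68.7 = 97.78 %.

97.8 %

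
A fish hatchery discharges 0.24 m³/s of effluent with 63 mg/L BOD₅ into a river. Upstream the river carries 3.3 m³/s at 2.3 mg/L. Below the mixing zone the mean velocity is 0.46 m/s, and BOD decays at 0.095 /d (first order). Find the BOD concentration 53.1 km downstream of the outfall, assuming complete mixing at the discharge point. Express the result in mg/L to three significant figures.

5.65 mg/L

After complete mixing, C₀ = (0.24·63 + 3.3·2.3) / 3.54 = 6.415 mg/L.
Travel time t = 5.31e+04 m / 0.46 m/s = 1.154e+05 s = 1.336 d.
C = 6.415·exp(−0.095·1.336) = 6.415·0.8808 = 5.651 mg/L.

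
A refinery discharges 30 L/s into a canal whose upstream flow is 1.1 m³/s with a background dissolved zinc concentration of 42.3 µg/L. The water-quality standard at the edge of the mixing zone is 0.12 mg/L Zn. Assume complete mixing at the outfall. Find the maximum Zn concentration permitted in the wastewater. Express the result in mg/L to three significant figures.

2.97 mg/L

30 L/s = 0.03 m³/s.
42.3 µg/L = 0.0423 mg/L.
Mass balance: 0.12·1.13 = 0.03·Cₑ + 1.1·0.0423.
Cₑ = (0.1356 − 0.04653) / 0.03 = 2.969 mg/L.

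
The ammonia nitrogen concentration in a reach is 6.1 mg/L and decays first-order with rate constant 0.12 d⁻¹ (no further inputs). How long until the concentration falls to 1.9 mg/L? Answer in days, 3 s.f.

t = ln(C₀/C)/k = ln(6.1/1.9)/0.12 = 1.166/0.12 = 9.72 d.

9.72 d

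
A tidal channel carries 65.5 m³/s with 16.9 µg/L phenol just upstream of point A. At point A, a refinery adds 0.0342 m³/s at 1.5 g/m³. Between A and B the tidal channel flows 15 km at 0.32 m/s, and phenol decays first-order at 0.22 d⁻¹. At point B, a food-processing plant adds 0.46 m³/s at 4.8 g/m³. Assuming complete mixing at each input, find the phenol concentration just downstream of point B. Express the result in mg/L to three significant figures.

0.0490 mg/L

16.9 µg/L = 0.0169 mg/L.
After input A: C = (65.5·0.0169 + 0.0342·1.5) / 65.53 = 0.01767 mg/L.
Over the 15 km reach to input B (t = 4.688e+04 s = 0.5425 d), decay gives C = 0.01767·exp(−0.22·0.5425) = 0.01569 mg/L.
After input B: C = (65.53·0.01569 + 0.46·4.8) / 65.99 = 0.04903 mg/L.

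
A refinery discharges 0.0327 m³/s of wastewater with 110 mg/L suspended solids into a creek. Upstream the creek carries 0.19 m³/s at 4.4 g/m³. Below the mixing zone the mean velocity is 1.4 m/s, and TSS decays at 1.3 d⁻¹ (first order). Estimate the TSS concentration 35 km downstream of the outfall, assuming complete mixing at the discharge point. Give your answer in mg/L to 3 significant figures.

After complete mixing, C₀ = (0.0327·110 + 0.19·4.4) / 0.2227 = 19.91 mg/L.
Travel time t = 3.5e+04 m / 1.4 m/s = 2.5e+04 s = 0.2894 d.
C = 19.91·exp(−1.3·0.2894) = 19.91·0.6865 = 13.67 mg/L.

13.7 mg/L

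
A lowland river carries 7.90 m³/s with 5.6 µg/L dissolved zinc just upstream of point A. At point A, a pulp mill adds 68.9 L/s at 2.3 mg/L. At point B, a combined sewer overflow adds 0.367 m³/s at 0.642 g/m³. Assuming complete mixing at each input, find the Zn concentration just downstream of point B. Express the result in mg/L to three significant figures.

5.6 µg/L = 0.0056 mg/L.
68.9 L/s = 0.0689 m³/s.
After input A: C = (7.9·0.0056 + 0.0689·2.3) / 7.969 = 0.02544 mg/L.
After input B: C = (7.969·0.02544 + 0.367·0.642) / 8.336 = 0.05258 mg/L.

0.0526 mg/L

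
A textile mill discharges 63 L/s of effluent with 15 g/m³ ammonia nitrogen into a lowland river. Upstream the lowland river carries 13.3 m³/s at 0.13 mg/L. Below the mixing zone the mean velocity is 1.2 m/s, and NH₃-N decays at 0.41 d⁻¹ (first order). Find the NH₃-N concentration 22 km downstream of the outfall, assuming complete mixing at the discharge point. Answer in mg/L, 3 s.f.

0.183 mg/L

63 L/s = 0.063 m³/s.
After complete mixing, C₀ = (0.063·15 + 13.3·0.13) / 13.36 = 0.2001 mg/L.
Travel time t = 2.2e+04 m / 1.2 m/s = 1.833e+04 s = 0.2122 d.
C = 0.2001·exp(−0.41·0.2122) = 0.2001·0.9167 = 0.1834 mg/L.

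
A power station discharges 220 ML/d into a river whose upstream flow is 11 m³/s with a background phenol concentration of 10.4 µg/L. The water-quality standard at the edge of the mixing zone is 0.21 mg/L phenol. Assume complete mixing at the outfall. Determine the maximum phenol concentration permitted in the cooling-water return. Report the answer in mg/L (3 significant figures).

220 ML/d = 2.546 m³/s.
10.4 µg/L = 0.0104 mg/L.
Mass balance: 0.21·13.55 = 2.546·Cₑ + 11·0.0104.
Cₑ = (2.845 − 0.1144) / 2.546 = 1.072 mg/L.

1.07 mg/L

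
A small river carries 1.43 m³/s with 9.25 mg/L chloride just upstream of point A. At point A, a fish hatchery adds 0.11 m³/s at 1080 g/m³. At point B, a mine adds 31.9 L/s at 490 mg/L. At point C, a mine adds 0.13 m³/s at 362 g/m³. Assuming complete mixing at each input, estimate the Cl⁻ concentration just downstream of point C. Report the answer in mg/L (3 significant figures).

After input A: C = (1.43·9.25 + 0.11·1080) / 1.54 = 85.73 mg/L.
31.9 L/s = 0.0319 m³/s.
After input B: C = (1.54·85.73 + 0.0319·490) / 1.572 = 93.94 mg/L.
After input C: C = (1.572·93.94 + 0.13·362) / 1.702 = 114.4 mg/L.

114 mg/L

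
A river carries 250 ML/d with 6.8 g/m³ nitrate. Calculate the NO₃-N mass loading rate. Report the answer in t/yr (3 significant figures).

621 t/yr

250 ML/d = 2.894 m³/s.
Mass flux = Q·C = 2.894 m³/s × 6.8 g/m³ = 19.68 g/s.
= 19.68 g/s × 31.56 = 620.9 t/yr.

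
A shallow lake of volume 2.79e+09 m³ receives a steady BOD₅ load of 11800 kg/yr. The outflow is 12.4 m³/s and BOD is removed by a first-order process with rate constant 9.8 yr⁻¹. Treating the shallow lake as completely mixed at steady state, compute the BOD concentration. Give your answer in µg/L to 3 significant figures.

Outflow Q = 12.4 m³/s × 3.156e+07 s/yr = 3.913e+08 m³/yr.
Steady-state CSTR mass balance: W = Q·C + k·V·C, so C = W/(Q + kV).
Q + kV = 3.913e+08 + 9.8·2.79e+09 = 2.773e+10 m³/yr.
C = 11800/2.773e+10 = 4.255e-07 kg/m³ = 0.0004255 mg/L = 0.4255 µg/L.

0.425 µg/L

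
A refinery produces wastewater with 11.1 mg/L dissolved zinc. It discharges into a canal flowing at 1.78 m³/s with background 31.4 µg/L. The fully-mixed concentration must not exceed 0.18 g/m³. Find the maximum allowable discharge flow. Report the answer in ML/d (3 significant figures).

2.09 ML/d

31.4 µg/L = 0.0314 mg/L.
Mass balance at complete mixing: C_std·(Q_w + Q_r) = Q_w·C_e + Q_r·C_b.
Rearranging, Q_w = Q_r·(C_std − C_b)/(C_e − C_std) = 1.78·(0.18 − 0.0314) / (11.1 − 0.18) = 0.02422 m³/s.
= 2.093 ML/d.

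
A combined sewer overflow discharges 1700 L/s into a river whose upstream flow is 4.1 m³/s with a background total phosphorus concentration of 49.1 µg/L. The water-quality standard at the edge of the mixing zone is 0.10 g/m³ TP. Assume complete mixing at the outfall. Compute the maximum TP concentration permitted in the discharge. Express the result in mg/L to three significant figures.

1700 L/s = 1.7 m³/s.
49.1 µg/L = 0.0491 mg/L.
Mass balance: 0.1·5.8 = 1.7·Cₑ + 4.1·0.0491.
Cₑ = (0.58 − 0.2013) / 1.7 = 0.2228 mg/L.

0.223 mg/L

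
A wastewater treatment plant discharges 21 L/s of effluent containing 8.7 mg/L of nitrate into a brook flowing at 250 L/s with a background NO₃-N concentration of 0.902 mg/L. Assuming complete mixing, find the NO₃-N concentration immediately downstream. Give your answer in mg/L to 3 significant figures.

21 L/s = 0.021 m³/s.
250 L/s = 0.25 m³/s.
Conservation of mass across the mixing zone: C = (0.021·8.7 + 0.25·0.902) / (0.021 + 0.25) = 0.4082/0.271 = 1.506 mg/L.

1.51 mg/L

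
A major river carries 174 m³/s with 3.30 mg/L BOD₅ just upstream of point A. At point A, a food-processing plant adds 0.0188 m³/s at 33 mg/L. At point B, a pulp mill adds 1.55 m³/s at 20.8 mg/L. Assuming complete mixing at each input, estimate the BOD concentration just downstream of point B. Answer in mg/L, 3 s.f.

After input A: C = (174·3.3 + 0.0188·33) / 174 = 3.303 mg/L.
After input B: C = (174·3.303 + 1.55·20.8) / 175.6 = 3.458 mg/L.

3.46 mg/L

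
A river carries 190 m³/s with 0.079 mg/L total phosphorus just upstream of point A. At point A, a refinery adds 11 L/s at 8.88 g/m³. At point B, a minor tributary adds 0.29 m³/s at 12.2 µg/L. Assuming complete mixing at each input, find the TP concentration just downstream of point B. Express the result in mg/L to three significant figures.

11 L/s = 0.011 m³/s.
After input A: C = (190·0.079 + 0.011·8.88) / 190 = 0.07951 mg/L.
12.2 µg/L = 0.0122 mg/L.
After input B: C = (190·0.07951 + 0.29·0.0122) / 190.3 = 0.07941 mg/L.

0.0794 mg/L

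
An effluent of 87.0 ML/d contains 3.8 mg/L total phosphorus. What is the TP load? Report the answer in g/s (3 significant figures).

3.83 g/s

87.0 ML/d = 1.007 m³/s.
Mass flux = Q·C = 1.007 m³/s × 3.8 g/m³ = 3.826 g/s.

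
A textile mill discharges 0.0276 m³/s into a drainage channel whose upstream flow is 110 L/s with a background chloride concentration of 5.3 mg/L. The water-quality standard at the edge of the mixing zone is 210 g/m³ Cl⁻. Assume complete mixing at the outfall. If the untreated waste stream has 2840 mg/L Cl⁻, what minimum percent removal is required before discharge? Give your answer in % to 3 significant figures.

63.9 %

110 L/s = 0.11 m³/s.
Mass balance: 210·0.1376 = 0.0276·Cₑ + 0.11·5.3.
Cₑ = (28.9 − 0.583) / 0.0276 = 1026 mg/L.
Required removal = 1 − 1026/2840 = 63.88 %.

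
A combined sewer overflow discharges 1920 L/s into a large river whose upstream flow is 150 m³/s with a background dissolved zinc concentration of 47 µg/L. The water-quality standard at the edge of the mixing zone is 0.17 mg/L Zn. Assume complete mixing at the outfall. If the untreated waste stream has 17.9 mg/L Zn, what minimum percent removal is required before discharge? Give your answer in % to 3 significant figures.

45.4 %

1920 L/s = 1.92 m³/s.
47 µg/L = 0.047 mg/L.
Mass balance: 0.17·151.9 = 1.92·Cₑ + 150·0.047.
Cₑ = (25.83 − 7.05) / 1.92 = 9.779 mg/L.
Required removal = 1 − 9.779/17.9 = 45.37 %.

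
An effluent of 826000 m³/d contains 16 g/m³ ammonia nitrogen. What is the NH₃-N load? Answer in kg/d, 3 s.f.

13200 kg/d

826000 m³/d = 9.56 m³/s.
Mass flux = Q·C = 9.56 m³/s × 16 g/m³ = 153 g/s.
= 153 g/s × 86.4 = 1.322e+04 kg/d.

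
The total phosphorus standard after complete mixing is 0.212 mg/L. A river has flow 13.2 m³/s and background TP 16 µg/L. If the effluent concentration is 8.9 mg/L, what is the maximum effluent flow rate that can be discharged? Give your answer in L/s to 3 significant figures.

16 µg/L = 0.016 mg/L.
Mass balance at complete mixing: C_std·(Q_w + Q_r) = Q_w·C_e + Q_r·C_b.
Rearranging, Q_w = Q_r·(C_std − C_b)/(C_e − C_std) = 13.2·(0.212 − 0.016) / (8.9 − 0.212) = 0.2978 m³/s.
= 297.8 L/s.

298 L/s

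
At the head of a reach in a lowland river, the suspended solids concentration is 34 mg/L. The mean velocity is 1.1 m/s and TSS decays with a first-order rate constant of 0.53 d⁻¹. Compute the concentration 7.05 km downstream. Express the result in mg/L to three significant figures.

32.7 mg/L

Travel time t = 7.05 km / 1.1 m/s = 7050/1.1 = 6409 s = 0.07418 d.
First-order decay: C = 34·exp(−0.53·0.07418) = 34·0.9614 = 32.69 mg/L.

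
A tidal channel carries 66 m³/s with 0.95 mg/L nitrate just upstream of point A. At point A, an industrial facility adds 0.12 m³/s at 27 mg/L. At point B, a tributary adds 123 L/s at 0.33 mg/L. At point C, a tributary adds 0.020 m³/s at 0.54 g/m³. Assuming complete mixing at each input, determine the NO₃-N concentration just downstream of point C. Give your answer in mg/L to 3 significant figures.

0.996 mg/L

After input A: C = (66·0.95 + 0.12·27) / 66.12 = 0.9973 mg/L.
123 L/s = 0.123 m³/s.
After input B: C = (66.12·0.9973 + 0.123·0.33) / 66.24 = 0.996 mg/L.
After input C: C = (66.24·0.996 + 0.02·0.54) / 66.26 = 0.9959 mg/L.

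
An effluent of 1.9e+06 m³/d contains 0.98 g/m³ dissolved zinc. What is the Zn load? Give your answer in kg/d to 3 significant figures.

1.9e+06 m³/d = 21.99 m³/s.
Mass flux = Q·C = 21.99 m³/s × 0.98 g/m³ = 21.55 g/s.
= 21.55 g/s × 86.4 = 1862 kg/d.

1860 kg/d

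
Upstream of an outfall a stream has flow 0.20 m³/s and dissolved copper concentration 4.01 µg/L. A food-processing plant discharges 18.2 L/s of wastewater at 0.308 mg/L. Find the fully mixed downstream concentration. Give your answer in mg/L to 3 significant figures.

0.0294 mg/L

18.2 L/s = 0.0182 m³/s.
4.01 µg/L = 0.00401 mg/L.
By mass balance at complete mixing, C = (0.0182·0.308 + 0.2·0.00401) / (0.0182 + 0.2) = 0.006408/0.2182 = 0.02937 mg/L.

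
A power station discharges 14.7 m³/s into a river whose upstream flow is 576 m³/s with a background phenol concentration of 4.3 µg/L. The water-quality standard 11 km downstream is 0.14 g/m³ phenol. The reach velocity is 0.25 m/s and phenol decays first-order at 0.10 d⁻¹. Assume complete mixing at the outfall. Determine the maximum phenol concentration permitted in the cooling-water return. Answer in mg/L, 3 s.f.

4.3 µg/L = 0.0043 mg/L.
Travel time to the compliance point: t = 1.1e+04/0.25 = 4.4e+04 s = 0.5093 d; decay factor exp(−0.10·0.5093) = 0.9503.
So the concentration just after mixing may be at most 0.14/0.9503 = 0.1473 mg/L.
Mass balance: 0.1473·590.7 = 14.7·Cₑ + 576·0.0043.
Cₑ = (87.02 − 2.477) / 14.7 = 5.751 mg/L.

5.75 mg/L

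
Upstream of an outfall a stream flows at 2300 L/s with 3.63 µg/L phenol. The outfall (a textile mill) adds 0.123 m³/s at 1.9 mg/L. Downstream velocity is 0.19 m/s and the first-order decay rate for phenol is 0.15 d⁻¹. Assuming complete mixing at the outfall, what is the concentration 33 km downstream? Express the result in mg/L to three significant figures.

2300 L/s = 2.3 m³/s.
3.63 µg/L = 0.00363 mg/L.
After complete mixing, C₀ = (0.123·1.9 + 2.3·0.00363) / 2.423 = 0.0999 mg/L.
Travel time t = 3.3e+04 m / 0.19 m/s = 1.737e+05 s = 2.01 d.
C = 0.0999·exp(−0.15·2.01) = 0.0999·0.7397 = 0.07389 mg/L.

0.0739 mg/L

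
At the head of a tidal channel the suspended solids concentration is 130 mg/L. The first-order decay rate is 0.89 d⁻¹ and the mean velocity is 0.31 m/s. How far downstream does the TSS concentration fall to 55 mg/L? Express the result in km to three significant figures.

From C = C₀·e^(−kt), t = ln(C₀/C)/k = ln(130/55)/0.89 = 0.8602/0.89 = 0.9665 d.
Distance = v·t = 0.31 m/s × 8.351e+04 s = 2.589e+04 m = 25.89 km.

25.9 km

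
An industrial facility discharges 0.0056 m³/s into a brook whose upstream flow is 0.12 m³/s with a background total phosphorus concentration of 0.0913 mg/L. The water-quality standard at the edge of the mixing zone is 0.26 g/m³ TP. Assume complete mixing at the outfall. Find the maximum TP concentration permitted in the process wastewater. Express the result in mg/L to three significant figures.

3.87 mg/L

Mass balance: 0.26·0.1256 = 0.0056·Cₑ + 0.12·0.0913.
Cₑ = (0.03266 − 0.01096) / 0.0056 = 3.875 mg/L.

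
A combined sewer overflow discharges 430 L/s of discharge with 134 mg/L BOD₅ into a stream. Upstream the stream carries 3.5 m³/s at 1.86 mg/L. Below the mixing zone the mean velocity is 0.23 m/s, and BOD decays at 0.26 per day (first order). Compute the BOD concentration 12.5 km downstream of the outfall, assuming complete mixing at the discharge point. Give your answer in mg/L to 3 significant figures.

430 L/s = 0.43 m³/s.
After complete mixing, C₀ = (0.43·134 + 3.5·1.86) / 3.93 = 16.32 mg/L.
Travel time t = 1.25e+04 m / 0.23 m/s = 5.435e+04 s = 0.629 d.
C = 16.32·exp(−0.26·0.629) = 16.32·0.8491 = 13.86 mg/L.

13.9 mg/L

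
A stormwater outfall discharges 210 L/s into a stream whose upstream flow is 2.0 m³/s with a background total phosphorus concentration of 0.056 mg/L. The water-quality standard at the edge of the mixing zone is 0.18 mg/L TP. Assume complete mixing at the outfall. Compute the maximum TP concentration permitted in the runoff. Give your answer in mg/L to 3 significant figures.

1.36 mg/L

210 L/s = 0.21 m³/s.
Mass balance: 0.18·2.21 = 0.21·Cₑ + 2·0.056.
Cₑ = (0.3978 − 0.112) / 0.21 = 1.361 mg/L.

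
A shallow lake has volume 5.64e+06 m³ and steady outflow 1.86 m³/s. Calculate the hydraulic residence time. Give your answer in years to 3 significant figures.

0.0961 yr

Q = 1.86 m³/s × 3.156e+07 s/yr = 5.87e+07 m³/yr.
Hydraulic residence time τ = V/Q = 5.64e+06/5.87e+07 = 0.09609 yr.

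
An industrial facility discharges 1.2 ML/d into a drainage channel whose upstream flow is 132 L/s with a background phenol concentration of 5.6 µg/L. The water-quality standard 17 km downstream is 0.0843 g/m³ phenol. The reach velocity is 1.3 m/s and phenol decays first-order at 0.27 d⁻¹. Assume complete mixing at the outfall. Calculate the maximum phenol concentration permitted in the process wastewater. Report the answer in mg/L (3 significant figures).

0.869 mg/L

1.2 ML/d = 0.01389 m³/s.
132 L/s = 0.132 m³/s.
5.6 µg/L = 0.0056 mg/L.
Travel time to the compliance point: t = 1.7e+04/1.3 = 1.308e+04 s = 0.1514 d; decay factor exp(−0.27·0.1514) = 0.96.
So the concentration just after mixing may be at most 0.0843/0.96 = 0.08782 mg/L.
Mass balance: 0.08782·0.1459 = 0.01389·Cₑ + 0.132·0.0056.
Cₑ = (0.01281 − 0.0007392) / 0.01389 = 0.8692 mg/L.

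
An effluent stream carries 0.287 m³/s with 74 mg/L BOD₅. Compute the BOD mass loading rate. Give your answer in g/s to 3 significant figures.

21.2 g/s

Mass flux = Q·C = 0.287 m³/s × 74 g/m³ = 21.24 g/s.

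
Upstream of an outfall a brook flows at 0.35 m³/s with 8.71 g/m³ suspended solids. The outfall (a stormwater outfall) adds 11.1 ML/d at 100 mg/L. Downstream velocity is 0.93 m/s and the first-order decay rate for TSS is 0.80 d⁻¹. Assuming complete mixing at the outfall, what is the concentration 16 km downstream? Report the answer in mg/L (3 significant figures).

28.3 mg/L

11.1 ML/d = 0.1285 m³/s.
After complete mixing, C₀ = (0.1285·100 + 0.35·8.71) / 0.4785 = 33.22 mg/L.
Travel time t = 1.6e+04 m / 0.93 m/s = 1.72e+04 s = 0.1991 d.
C = 33.22·exp(−0.80·0.1991) = 33.22·0.8527 = 28.33 mg/L.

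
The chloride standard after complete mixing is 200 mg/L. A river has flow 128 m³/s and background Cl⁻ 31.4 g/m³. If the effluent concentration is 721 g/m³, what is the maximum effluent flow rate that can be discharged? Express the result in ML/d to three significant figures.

3580 ML/d

Mass balance at complete mixing: C_std·(Q_w + Q_r) = Q_w·C_e + Q_r·C_b.
Rearranging, Q_w = Q_r·(C_std − C_b)/(C_e − C_std) = 128·(200 − 31.4) / (721 − 200) = 41.42 m³/s.
= 3579 ML/d.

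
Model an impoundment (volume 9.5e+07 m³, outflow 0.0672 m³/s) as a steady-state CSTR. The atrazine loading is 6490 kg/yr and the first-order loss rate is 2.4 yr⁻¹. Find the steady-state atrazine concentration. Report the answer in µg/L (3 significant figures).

28.2 µg/L

Outflow Q = 0.0672 m³/s × 3.156e+07 s/yr = 2.121e+06 m³/yr.
Steady-state CSTR mass balance: W = Q·C + k·V·C, so C = W/(Q + kV).
Q + kV = 2.121e+06 + 2.4·9.5e+07 = 2.301e+08 m³/yr.
C = 6490/2.301e+08 = 2.82e-05 kg/m³ = 0.0282 mg/L = 28.2 µg/L.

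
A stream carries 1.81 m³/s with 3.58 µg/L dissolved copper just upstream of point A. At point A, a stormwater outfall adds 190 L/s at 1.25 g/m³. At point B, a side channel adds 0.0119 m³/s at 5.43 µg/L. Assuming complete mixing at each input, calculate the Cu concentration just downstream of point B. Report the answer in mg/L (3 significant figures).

3.58 µg/L = 0.00358 mg/L.
190 L/s = 0.19 m³/s.
After input A: C = (1.81·0.00358 + 0.19·1.25) / 2 = 0.122 mg/L.
5.43 µg/L = 0.00543 mg/L.
After input B: C = (2·0.122 + 0.0119·0.00543) / 2.012 = 0.1213 mg/L.

0.121 mg/L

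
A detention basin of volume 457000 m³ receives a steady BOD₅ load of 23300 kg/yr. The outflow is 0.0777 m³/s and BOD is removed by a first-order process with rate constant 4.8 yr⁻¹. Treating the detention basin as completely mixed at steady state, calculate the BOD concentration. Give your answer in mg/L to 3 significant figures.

5.02 mg/L

Outflow Q = 0.0777 m³/s × 3.156e+07 s/yr = 2.452e+06 m³/yr.
Steady-state CSTR mass balance: W = Q·C + k·V·C, so C = W/(Q + kV).
Q + kV = 2.452e+06 + 4.8·457000 = 4.646e+06 m³/yr.
C = 23300/4.646e+06 = 0.005015 kg/m³ = 5.015 mg/L.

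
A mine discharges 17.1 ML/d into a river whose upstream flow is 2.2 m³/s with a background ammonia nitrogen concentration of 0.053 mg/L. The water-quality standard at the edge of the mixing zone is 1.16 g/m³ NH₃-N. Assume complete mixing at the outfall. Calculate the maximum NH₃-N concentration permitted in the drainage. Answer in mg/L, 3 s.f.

17.1 ML/d = 0.1979 m³/s.
Mass balance: 1.16·2.398 = 0.1979·Cₑ + 2.2·0.053.
Cₑ = (2.782 − 0.1166) / 0.1979 = 13.47 mg/L.

13.5 mg/L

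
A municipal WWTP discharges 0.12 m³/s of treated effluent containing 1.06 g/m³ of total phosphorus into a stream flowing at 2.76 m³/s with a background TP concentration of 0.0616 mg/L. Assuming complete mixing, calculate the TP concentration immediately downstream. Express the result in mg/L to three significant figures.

0.103 mg/L

By mass balance at complete mixing, C = (0.12·1.06 + 2.76·0.0616) / (0.12 + 2.76) = 0.2972/2.88 = 0.1032 mg/L.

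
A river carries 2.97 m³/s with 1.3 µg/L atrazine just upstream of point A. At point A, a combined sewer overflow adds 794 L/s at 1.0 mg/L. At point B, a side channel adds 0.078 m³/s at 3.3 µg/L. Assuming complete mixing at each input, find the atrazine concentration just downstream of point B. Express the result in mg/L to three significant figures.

1.3 µg/L = 0.0013 mg/L.
794 L/s = 0.794 m³/s.
After input A: C = (2.97·0.0013 + 0.794·1) / 3.764 = 0.212 mg/L.
3.3 µg/L = 0.0033 mg/L.
After input B: C = (3.764·0.212 + 0.078·0.0033) / 3.842 = 0.2077 mg/L.

0.208 mg/L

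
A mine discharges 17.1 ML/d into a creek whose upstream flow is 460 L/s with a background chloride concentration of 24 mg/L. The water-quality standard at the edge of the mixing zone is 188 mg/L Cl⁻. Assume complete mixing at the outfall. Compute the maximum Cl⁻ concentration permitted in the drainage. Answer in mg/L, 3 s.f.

569 mg/L

17.1 ML/d = 0.1979 m³/s.
460 L/s = 0.46 m³/s.
Mass balance: 188·0.6579 = 0.1979·Cₑ + 0.46·24.
Cₑ = (123.7 − 11.04) / 0.1979 = 569.2 mg/L.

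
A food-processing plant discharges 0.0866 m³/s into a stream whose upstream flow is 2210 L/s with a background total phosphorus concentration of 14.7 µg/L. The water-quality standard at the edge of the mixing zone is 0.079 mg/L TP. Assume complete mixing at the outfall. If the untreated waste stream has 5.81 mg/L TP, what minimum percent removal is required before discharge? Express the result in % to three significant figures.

2210 L/s = 2.21 m³/s.
14.7 µg/L = 0.0147 mg/L.
Mass balance: 0.079·2.297 = 0.0866·Cₑ + 2.21·0.0147.
Cₑ = (0.1814 − 0.03249) / 0.0866 = 1.72 mg/L.
Required removal = 1 − 1.72/5.81 = 70.4 %.

70.4 %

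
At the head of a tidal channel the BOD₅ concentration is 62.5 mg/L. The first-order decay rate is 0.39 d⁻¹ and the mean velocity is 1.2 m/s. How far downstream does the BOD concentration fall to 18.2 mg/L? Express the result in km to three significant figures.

From C = C₀·e^(−kt), t = ln(C₀/C)/k = ln(62.5/18.2)/0.39 = 1.234/0.39 = 3.163 d.
Distance = v·t = 1.2 m/s × 2.733e+05 s = 3.28e+05 m = 328 km.

328 km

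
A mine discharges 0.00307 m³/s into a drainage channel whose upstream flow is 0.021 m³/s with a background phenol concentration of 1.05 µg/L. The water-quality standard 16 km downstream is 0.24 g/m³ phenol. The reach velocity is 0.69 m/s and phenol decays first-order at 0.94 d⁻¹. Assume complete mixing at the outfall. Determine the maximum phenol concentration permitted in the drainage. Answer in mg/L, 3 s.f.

2.41 mg/L

1.05 µg/L = 0.00105 mg/L.
Travel time to the compliance point: t = 1.6e+04/0.69 = 2.319e+04 s = 0.2684 d; decay factor exp(−0.94·0.2684) = 0.777.
So the concentration just after mixing may be at most 0.24/0.777 = 0.3089 mg/L.
Mass balance: 0.3089·0.02407 = 0.00307·Cₑ + 0.021·0.00105.
Cₑ = (0.007434 − 2.205e-05) / 0.00307 = 2.414 mg/L.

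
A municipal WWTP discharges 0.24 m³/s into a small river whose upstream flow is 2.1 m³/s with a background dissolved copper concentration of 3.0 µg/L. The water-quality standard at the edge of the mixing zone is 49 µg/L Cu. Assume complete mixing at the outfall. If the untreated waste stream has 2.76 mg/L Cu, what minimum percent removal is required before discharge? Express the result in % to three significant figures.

83.6 %

3.0 µg/L = 0.003 mg/L.
49 µg/L = 0.049 mg/L.
Mass balance: 0.049·2.34 = 0.24·Cₑ + 2.1·0.003.
Cₑ = (0.1147 − 0.0063) / 0.24 = 0.4515 mg/L.
Required removal = 1 − 0.4515/2.76 = 83.64 %.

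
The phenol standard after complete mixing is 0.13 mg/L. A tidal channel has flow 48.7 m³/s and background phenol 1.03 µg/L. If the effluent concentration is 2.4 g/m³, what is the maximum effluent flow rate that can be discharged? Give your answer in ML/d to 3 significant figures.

1.03 µg/L = 0.00103 mg/L.
Mass balance at complete mixing: C_std·(Q_w + Q_r) = Q_w·C_e + Q_r·C_b.
Rearranging, Q_w = Q_r·(C_std − C_b)/(C_e − C_std) = 48.7·(0.13 − 0.00103) / (2.4 − 0.13) = 2.767 m³/s.
= 239.1 ML/d.

239 ML/d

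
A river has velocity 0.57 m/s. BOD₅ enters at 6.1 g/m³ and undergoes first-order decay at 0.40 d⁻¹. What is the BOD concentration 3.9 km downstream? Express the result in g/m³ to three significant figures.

5.91 g/m³

Travel time t = 3.9 km / 0.57 m/s = 3900/0.57 = 6842 s = 0.07919 d.
First-order decay: C = 6.1·exp(−0.40·0.07919) = 6.1·0.9688 = 5.91 g/m³.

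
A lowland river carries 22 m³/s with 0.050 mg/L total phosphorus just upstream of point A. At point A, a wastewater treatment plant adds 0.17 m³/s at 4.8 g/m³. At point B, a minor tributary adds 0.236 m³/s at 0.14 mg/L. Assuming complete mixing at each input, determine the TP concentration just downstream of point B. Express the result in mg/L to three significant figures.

0.0870 mg/L

After input A: C = (22·0.05 + 0.17·4.8) / 22.17 = 0.08642 mg/L.
After input B: C = (22.17·0.08642 + 0.236·0.14) / 22.41 = 0.08699 mg/L.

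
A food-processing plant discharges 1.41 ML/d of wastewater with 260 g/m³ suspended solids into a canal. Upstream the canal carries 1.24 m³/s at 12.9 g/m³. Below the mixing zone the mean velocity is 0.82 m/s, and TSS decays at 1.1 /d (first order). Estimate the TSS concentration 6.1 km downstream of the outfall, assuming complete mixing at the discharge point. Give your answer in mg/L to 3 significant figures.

1.41 ML/d = 0.01632 m³/s.
After complete mixing, C₀ = (0.01632·260 + 1.24·12.9) / 1.256 = 16.11 mg/L.
Travel time t = 6100 m / 0.82 m/s = 7439 s = 0.0861 d.
C = 16.11·exp(−1.1·0.0861) = 16.11·0.9096 = 14.65 mg/L.

14.7 mg/L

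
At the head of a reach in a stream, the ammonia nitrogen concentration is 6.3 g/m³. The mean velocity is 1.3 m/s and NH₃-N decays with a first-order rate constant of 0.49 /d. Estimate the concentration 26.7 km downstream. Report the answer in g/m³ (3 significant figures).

Travel time t = 26.7 km / 1.3 m/s = 2.67e+04/1.3 = 2.054e+04 s = 0.2377 d.
First-order decay: C = 6.3·exp(−0.49·0.2377) = 6.3·0.89 = 5.607 g/m³.

5.61 g/m³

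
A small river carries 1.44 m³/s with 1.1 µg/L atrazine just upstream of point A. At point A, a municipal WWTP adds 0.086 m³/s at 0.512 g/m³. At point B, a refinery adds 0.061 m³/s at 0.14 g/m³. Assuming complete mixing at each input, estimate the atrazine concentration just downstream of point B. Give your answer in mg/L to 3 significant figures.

1.1 µg/L = 0.0011 mg/L.
After input A: C = (1.44·0.0011 + 0.086·0.512) / 1.526 = 0.02989 mg/L.
After input B: C = (1.526·0.02989 + 0.061·0.14) / 1.587 = 0.03412 mg/L.

0.0341 mg/L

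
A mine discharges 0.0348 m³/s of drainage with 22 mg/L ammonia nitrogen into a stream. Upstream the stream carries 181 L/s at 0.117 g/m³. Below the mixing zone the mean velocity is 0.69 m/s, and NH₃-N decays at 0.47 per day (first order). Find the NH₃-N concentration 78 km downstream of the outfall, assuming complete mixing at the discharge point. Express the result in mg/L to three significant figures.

181 L/s = 0.181 m³/s.
After complete mixing, C₀ = (0.0348·22 + 0.181·0.117) / 0.2158 = 3.646 mg/L.
Travel time t = 7.8e+04 m / 0.69 m/s = 1.13e+05 s = 1.308 d.
C = 3.646·exp(−0.47·1.308) = 3.646·0.5407 = 1.971 mg/L.

1.97 mg/L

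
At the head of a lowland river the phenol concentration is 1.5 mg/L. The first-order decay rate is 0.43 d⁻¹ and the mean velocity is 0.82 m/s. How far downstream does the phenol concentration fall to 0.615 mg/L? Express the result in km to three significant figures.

From C = C₀·e^(−kt), t = ln(C₀/C)/k = ln(1.5/0.615)/0.43 = 0.8916/0.43 = 2.073 d.
Distance = v·t = 0.82 m/s × 1.791e+05 s = 1.469e+05 m = 146.9 km.

147 km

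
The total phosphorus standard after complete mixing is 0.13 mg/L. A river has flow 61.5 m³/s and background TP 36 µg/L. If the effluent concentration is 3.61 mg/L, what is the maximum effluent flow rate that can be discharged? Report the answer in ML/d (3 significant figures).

144 ML/d

36 µg/L = 0.036 mg/L.
Mass balance at complete mixing: C_std·(Q_w + Q_r) = Q_w·C_e + Q_r·C_b.
Rearranging, Q_w = Q_r·(C_std − C_b)/(C_e − C_std) = 61.5·(0.13 − 0.036) / (3.61 − 0.13) = 1.661 m³/s.
= 143.5 ML/d.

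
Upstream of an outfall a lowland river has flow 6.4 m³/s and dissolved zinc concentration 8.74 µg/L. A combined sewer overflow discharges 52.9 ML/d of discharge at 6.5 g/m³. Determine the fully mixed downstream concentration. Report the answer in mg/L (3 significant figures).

52.9 ML/d = 0.6123 m³/s.
8.74 µg/L = 0.00874 mg/L.
Conservation of mass across the mixing zone: C = (0.6123·6.5 + 6.4·0.00874) / (0.6123 + 6.4) = 4.036/7.012 = 0.5755 mg/L.

0.576 mg/L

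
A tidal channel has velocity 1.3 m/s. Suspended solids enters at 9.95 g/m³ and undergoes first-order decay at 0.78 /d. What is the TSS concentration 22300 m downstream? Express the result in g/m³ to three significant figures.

Travel time t = 22300 m / 1.3 m/s = 2.23e+04/1.3 = 1.715e+04 s = 0.1985 d.
First-order decay: C = 9.95·exp(−0.78·0.1985) = 9.95·0.8565 = 8.523 g/m³.

8.52 g/m³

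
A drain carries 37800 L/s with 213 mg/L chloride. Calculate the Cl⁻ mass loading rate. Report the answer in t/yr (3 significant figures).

254000 t/yr

37800 L/s = 37.8 m³/s.
Mass flux = Q·C = 37.8 m³/s × 213 g/m³ = 8051 g/s.
= 8051 g/s × 31.56 = 2.541e+05 t/yr.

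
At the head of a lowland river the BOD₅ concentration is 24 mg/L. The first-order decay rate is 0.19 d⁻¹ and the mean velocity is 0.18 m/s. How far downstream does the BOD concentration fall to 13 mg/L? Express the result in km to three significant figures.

From C = C₀·e^(−kt), t = ln(C₀/C)/k = ln(24/13)/0.19 = 0.6131/0.19 = 3.227 d.
Distance = v·t = 0.18 m/s × 2.788e+05 s = 5.018e+04 m = 50.18 km.

50.2 km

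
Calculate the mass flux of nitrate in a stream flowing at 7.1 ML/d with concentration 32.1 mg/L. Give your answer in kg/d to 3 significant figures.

7.1 ML/d = 0.08218 m³/s.
Mass flux = Q·C = 0.08218 m³/s × 32.1 g/m³ = 2.638 g/s.
= 2.638 g/s × 86.4 = 227.9 kg/d.

228 kg/d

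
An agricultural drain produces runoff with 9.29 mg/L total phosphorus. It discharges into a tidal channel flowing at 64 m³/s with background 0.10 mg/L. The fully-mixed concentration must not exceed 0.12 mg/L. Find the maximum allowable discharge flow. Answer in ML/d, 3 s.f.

Mass balance at complete mixing: C_std·(Q_w + Q_r) = Q_w·C_e + Q_r·C_b.
Rearranging, Q_w = Q_r·(C_std − C_b)/(C_e − C_std) = 64·(0.12 − 0.1) / (9.29 − 0.12) = 0.1396 m³/s.
= 12.06 ML/d.

12.1 ML/d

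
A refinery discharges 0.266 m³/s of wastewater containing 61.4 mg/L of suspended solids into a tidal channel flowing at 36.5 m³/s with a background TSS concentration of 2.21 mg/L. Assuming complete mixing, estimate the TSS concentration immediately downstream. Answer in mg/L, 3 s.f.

Flow-weighted mixing gives C = (0.266·61.4 + 36.5·2.21) / (0.266 + 36.5) = 97/36.77 = 2.638 mg/L.

2.64 mg/L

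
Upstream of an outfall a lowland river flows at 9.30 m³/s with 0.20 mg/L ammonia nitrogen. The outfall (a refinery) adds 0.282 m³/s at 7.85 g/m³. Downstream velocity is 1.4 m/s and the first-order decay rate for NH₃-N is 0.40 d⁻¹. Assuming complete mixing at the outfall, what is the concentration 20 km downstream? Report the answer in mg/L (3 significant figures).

After complete mixing, C₀ = (0.282·7.85 + 9.3·0.2) / 9.582 = 0.4251 mg/L.
Travel time t = 2e+04 m / 1.4 m/s = 1.429e+04 s = 0.1653 d.
C = 0.4251·exp(−0.40·0.1653) = 0.4251·0.936 = 0.3979 mg/L.

0.398 mg/L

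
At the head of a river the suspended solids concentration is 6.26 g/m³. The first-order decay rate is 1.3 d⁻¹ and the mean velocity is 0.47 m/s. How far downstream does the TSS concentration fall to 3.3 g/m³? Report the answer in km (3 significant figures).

From C = C₀·e^(−kt), t = ln(C₀/C)/k = ln(6.26/3.3)/1.3 = 0.6403/1.3 = 0.4925 d.
Distance = v·t = 0.47 m/s × 4.255e+04 s = 2e+04 m = 20 km.

20.0 km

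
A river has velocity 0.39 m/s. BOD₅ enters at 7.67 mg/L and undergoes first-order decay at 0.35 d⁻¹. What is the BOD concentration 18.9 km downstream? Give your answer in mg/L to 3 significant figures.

Travel time t = 18.9 km / 0.39 m/s = 1.89e+04/0.39 = 4.846e+04 s = 0.5609 d.
First-order decay: C = 7.67·exp(−0.35·0.5609) = 7.67·0.8218 = 6.303 mg/L.

6.30 mg/L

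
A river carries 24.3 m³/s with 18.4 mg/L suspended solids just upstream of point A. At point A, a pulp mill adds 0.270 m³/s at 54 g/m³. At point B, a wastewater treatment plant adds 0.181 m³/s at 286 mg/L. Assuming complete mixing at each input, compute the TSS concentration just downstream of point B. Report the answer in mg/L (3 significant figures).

20.7 mg/L

After input A: C = (24.3·18.4 + 0.27·54) / 24.57 = 18.79 mg/L.
After input B: C = (24.57·18.79 + 0.181·286) / 24.75 = 20.75 mg/L.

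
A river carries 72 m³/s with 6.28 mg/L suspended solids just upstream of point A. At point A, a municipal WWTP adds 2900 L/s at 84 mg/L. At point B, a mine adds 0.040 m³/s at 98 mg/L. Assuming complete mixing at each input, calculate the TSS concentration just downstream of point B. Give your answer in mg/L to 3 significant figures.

2900 L/s = 2.9 m³/s.
After input A: C = (72·6.28 + 2.9·84) / 74.9 = 9.289 mg/L.
After input B: C = (74.9·9.289 + 0.04·98) / 74.94 = 9.337 mg/L.

9.34 mg/L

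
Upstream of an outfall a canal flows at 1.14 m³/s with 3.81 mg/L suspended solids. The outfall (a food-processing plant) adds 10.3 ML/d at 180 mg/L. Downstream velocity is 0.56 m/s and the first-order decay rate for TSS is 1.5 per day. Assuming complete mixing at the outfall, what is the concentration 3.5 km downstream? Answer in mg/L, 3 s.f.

10.3 ML/d = 0.1192 m³/s.
After complete mixing, C₀ = (0.1192·180 + 1.14·3.81) / 1.259 = 20.49 mg/L.
Travel time t = 3500 m / 0.56 m/s = 6250 s = 0.07234 d.
C = 20.49·exp(−1.5·0.07234) = 20.49·0.8972 = 18.38 mg/L.

18.4 mg/L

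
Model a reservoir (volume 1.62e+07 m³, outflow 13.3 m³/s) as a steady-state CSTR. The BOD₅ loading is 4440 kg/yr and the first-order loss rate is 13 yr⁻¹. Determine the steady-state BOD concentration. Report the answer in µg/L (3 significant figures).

Outflow Q = 13.3 m³/s × 3.156e+07 s/yr = 4.197e+08 m³/yr.
Steady-state CSTR mass balance: W = Q·C + k·V·C, so C = W/(Q + kV).
Q + kV = 4.197e+08 + 13·1.62e+07 = 6.303e+08 m³/yr.
C = 4440/6.303e+08 = 7.044e-06 kg/m³ = 0.007044 mg/L = 7.044 µg/L.

7.04 µg/L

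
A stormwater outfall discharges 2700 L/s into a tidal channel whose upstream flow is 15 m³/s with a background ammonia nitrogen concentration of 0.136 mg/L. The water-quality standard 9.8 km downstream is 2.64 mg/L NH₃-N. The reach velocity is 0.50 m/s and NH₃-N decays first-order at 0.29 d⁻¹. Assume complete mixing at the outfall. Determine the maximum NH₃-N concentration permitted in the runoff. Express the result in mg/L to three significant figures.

17.7 mg/L

2700 L/s = 2.7 m³/s.
Travel time to the compliance point: t = 9800/0.50 = 1.96e+04 s = 0.2269 d; decay factor exp(−0.29·0.2269) = 0.9363.
So the concentration just after mixing may be at most 2.64/0.9363 = 2.82 mg/L.
Mass balance: 2.82·17.7 = 2.7·Cₑ + 15·0.136.
Cₑ = (49.91 − 2.04) / 2.7 = 17.73 mg/L.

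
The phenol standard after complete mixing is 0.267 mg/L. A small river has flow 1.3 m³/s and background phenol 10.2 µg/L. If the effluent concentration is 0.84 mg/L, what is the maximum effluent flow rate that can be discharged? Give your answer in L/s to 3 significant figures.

583 L/s

10.2 µg/L = 0.0102 mg/L.
Mass balance at complete mixing: C_std·(Q_w + Q_r) = Q_w·C_e + Q_r·C_b.
Rearranging, Q_w = Q_r·(C_std − C_b)/(C_e − C_std) = 1.3·(0.267 − 0.0102) / (0.84 − 0.267) = 0.5826 m³/s.
= 582.6 L/s.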